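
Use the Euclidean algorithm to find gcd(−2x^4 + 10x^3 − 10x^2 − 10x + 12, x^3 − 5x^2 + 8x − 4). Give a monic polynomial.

By polynomial division,
  −2x^4 + 10x^3 − 10x^2 − 10x + 12 = (−2x)(x^3 − 5x^2 + 8x − 4) + (6x^2 − 18x + 12)
  x^3 − 5x^2 + 8x − 4 = ((1/6)x − 1/3)(6x^2 − 18x + 12) + (0)
Last nonzero remainder: 6x^2 − 18x + 12. Dividing through by 6 gives the monic gcd x^2 − 3x + 2.

x^2 − 3x + 2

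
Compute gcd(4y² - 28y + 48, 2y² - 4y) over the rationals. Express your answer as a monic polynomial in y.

Repeated division with remainder:
  4y² - 28y + 48 = (2)(2y² - 4y) + (-20y + 48)
  2y² - 4y = (-(1/10)y - 1/25)(-20y + 48) + (48/25)
  -20y + 48 = (-(125/12)y + 25)(48/25) + (0)
The last nonzero remainder is the constant 48/25, so the polynomials are coprime and gcd = 1.

1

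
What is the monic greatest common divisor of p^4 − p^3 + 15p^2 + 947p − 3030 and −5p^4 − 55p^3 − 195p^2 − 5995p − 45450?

p^3 + 2p^2 + 21p + 1010

By polynomial division,
  p^4 − p^3 + 15p^2 + 947p − 3030 = (−1/5)(−5p^4 − 55p^3 − 195p^2 − 5995p − 45450) + (−12p^3 − 24p^2 − 252p − 12120)
  −5p^4 − 55p^3 − 195p^2 − 5995p − 45450 = ((5/12)p + 15/4)(−12p^3 − 24p^2 − 252p − 12120) + (0)
Last nonzero remainder: −12p^3 − 24p^2 − 252p − 12120. Dividing through by −12 gives the monic gcd p^3 + 2p^2 + 21p + 1010.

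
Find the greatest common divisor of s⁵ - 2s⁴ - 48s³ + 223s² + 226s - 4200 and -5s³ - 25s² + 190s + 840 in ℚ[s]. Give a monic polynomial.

Repeated division with remainder:
  s⁵ - 2s⁴ - 48s³ + 223s² + 226s - 4200 = (-(1/5)s² + (7/5)s - 5)(-5s³ - 25s² + 190s + 840) + (0)
Last nonzero remainder: -5s³ - 25s² + 190s + 840. Dividing through by -5 gives the monic gcd s³ + 5s² - 38s - 168.

s³ + 5s² - 38s - 168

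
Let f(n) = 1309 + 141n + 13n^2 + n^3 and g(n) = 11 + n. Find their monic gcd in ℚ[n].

Euclidean algorithm in ℚ[n]:
  n^3 + 13n^2 + 141n + 1309 = (n^2 + 2n + 119)(n + 11) + (0)
The last nonzero remainder n + 11 is already monic.

11 + n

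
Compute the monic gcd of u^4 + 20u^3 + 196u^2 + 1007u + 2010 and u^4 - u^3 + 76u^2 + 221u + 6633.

Repeated division with remainder:
  u^4 + 20u^3 + 196u^2 + 1007u + 2010 = (u^4 - u^3 + 76u^2 + 221u + 6633) + (21u^3 + 120u^2 + 786u - 4623)
  u^4 - u^3 + 76u^2 + 221u + 6633 = ((1/21)u - 47/147)(21u^3 + 120u^2 + 786u - 4623) + ((3770/49)u^2 + (33930/49)u + 252590/49)
  21u^3 + 120u^2 + 786u - 4623 = ((1029/3770)u - 3381/3770)((3770/49)u^2 + (33930/49)u + 252590/49) + (0)
Last nonzero remainder: (3770/49)u^2 + (33930/49)u + 252590/49. Dividing through by 3770/49 gives the monic gcd u^2 + 9u + 67.

u^2 + 9u + 67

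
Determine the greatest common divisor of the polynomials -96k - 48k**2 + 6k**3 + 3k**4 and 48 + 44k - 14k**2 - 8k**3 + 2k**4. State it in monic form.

-8 - 2k + k**2

By polynomial division,
  3k**4 + 6k**3 - 48k**2 - 96k = (3/2)(2k**4 - 8k**3 - 14k**2 + 44k + 48) + (18k**3 - 27k**2 - 162k - 72)
  2k**4 - 8k**3 - 14k**2 + 44k + 48 = ((1/9)k - 5/18)(18k**3 - 27k**2 - 162k - 72) + (-(7/2)k**2 + 7k + 28)
  18k**3 - 27k**2 - 162k - 72 = (-(36/7)k - 18/7)(-(7/2)k**2 + 7k + 28) + (0)
Last nonzero remainder: -(7/2)k**2 + 7k + 28. Dividing through by -7/2 gives the monic gcd k**2 - 2k - 8.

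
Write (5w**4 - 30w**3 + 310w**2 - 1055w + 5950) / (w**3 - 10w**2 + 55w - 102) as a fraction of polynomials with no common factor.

(5w**2 + 5w + 175)/(w - 3)

Apply the Euclidean algorithm:
  5w**4 - 30w**3 + 310w**2 - 1055w + 5950 = (5w + 20)(w**3 - 10w**2 + 55w - 102) + (235w**2 - 1645w + 7990)
  w**3 - 10w**2 + 55w - 102 = ((1/235)w - 3/235)(235w**2 - 1645w + 7990) + (0)
Last nonzero remainder: 235w**2 - 1645w + 7990. Dividing through by 235 gives the monic gcd w**2 - 7w + 34.
Cancel w**2 - 7w + 34 from numerator and denominator to get the reduced form.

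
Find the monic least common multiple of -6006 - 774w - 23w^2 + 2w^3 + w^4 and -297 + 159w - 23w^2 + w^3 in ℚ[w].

By polynomial division,
  w^4 + 2w^3 - 23w^2 - 774w - 6006 = (w + 25)(w^3 - 23w^2 + 159w - 297) + (393w^2 - 4452w + 1419)
  w^3 - 23w^2 + 159w - 297 = ((1/393)w - 1529/51483)(393w^2 - 4452w + 1419) + ((397600/17161)w - 4373600/17161)
  393w^2 - 4452w + 1419 = ((6744273/397600)w - 2213769/397600)((397600/17161)w - 4373600/17161) + (0)
Last nonzero remainder: (397600/17161)w - 4373600/17161. Dividing through by 397600/17161 gives the monic gcd w - 11.
Then lcm(f, g) = f·g / gcd(f, g); expanding and making the result monic gives the answer.

-162162 + 51174w + 2661w^2 - 444w^3 - 20w^4 - 10w^5 + w^6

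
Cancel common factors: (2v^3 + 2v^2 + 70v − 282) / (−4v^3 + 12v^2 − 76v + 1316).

By polynomial division,
  2v^3 + 2v^2 + 70v − 282 = (−1/2)(−4v^3 + 12v^2 − 76v + 1316) + (8v^2 + 32v + 376)
  −4v^3 + 12v^2 − 76v + 1316 = (−(1/2)v + 7/2)(8v^2 + 32v + 376) + (0)
Last nonzero remainder: 8v^2 + 32v + 376. Dividing through by 8 gives the monic gcd v^2 + 4v + 47.
Cancel v^2 + 4v + 47 from numerator and denominator to get the reduced form.

(−v + 3)/(2v − 14)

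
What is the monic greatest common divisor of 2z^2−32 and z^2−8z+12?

1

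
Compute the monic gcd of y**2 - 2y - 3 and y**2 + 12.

1

By polynomial division,
  y**2 - 2y - 3 = (y**2 + 12) + (-2y - 15)
  y**2 + 12 = (-(1/2)y + 15/4)(-2y - 15) + (273/4)
  -2y - 15 = (-(8/273)y - 20/91)(273/4) + (0)
The last nonzero remainder is the constant 273/4, so the polynomials are coprime and gcd = 1.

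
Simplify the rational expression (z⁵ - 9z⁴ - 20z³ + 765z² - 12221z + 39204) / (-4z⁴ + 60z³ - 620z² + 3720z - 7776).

(-z² + 121)/(4z - 24)

Apply the Euclidean algorithm:
  z⁵ - 9z⁴ - 20z³ + 765z² - 12221z + 39204 = (-(1/4)z - 3/2)(-4z⁴ + 60z³ - 620z² + 3720z - 7776) + (-85z³ + 765z² - 8585z + 27540)
  -4z⁴ + 60z³ - 620z² + 3720z - 7776 = ((4/85)z - 24/85)(-85z³ + 765z² - 8585z + 27540) + (0)
Last nonzero remainder: -85z³ + 765z² - 8585z + 27540. Dividing through by -85 gives the monic gcd z³ - 9z² + 101z - 324.
Cancel z³ - 9z² + 101z - 324 from numerator and denominator to get the reduced form.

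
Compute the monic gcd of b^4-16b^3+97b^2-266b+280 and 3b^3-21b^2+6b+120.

b^2-9b+20

Euclidean algorithm in ℚ[b]:
  b^4-16b^3+97b^2-266b+280 = ((1/3)b-3)(3b^3-21b^2+6b+120) + (32b^2-288b+640)
  3b^3-21b^2+6b+120 = ((3/32)b+3/16)(32b^2-288b+640) + (0)
Last nonzero remainder: 32b^2-288b+640. Dividing through by 32 gives the monic gcd b^2-9b+20.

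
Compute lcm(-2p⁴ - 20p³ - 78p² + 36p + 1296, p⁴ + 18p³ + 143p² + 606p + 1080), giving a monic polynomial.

p⁵ + 15p⁴ + 89p³ + 177p² - 738p - 3240

Apply the Euclidean algorithm:
  -2p⁴ - 20p³ - 78p² + 36p + 1296 = (-2)(p⁴ + 18p³ + 143p² + 606p + 1080) + (16p³ + 208p² + 1248p + 3456)
  p⁴ + 18p³ + 143p² + 606p + 1080 = ((1/16)p + 5/16)(16p³ + 208p² + 1248p + 3456) + (0)
Last nonzero remainder: 16p³ + 208p² + 1248p + 3456. Dividing through by 16 gives the monic gcd p³ + 13p² + 78p + 216.
Then lcm(f, g) = f·g / gcd(f, g); expanding and making the result monic gives the answer.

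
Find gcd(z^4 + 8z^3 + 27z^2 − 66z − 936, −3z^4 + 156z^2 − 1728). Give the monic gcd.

z^2 + 2z − 24

Repeated division with remainder:
  z^4 + 8z^3 + 27z^2 − 66z − 936 = (−1/3)(−3z^4 + 156z^2 − 1728) + (8z^3 + 79z^2 − 66z − 1512)
  −3z^4 + 156z^2 − 1728 = (−(3/8)z + 237/64)(8z^3 + 79z^2 − 66z − 1512) + (−(10323/64)z^2 − (10323/32)z + 30969/8)
  8z^3 + 79z^2 − 66z − 1512 = (−(512/10323)z − 448/1147)(−(10323/64)z^2 − (10323/32)z + 30969/8) + (0)
Last nonzero remainder: −(10323/64)z^2 − (10323/32)z + 30969/8. Dividing through by −10323/64 gives the monic gcd z^2 + 2z − 24.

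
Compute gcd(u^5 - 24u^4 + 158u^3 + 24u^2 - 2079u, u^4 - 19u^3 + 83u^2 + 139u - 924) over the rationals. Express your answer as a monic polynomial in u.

u^3 - 15u^2 + 23u + 231

By polynomial division,
  u^5 - 24u^4 + 158u^3 + 24u^2 - 2079u = (u - 5)(u^4 - 19u^3 + 83u^2 + 139u - 924) + (-20u^3 + 300u^2 - 460u - 4620)
  u^4 - 19u^3 + 83u^2 + 139u - 924 = (-(1/20)u + 1/5)(-20u^3 + 300u^2 - 460u - 4620) + (0)
Last nonzero remainder: -20u^3 + 300u^2 - 460u - 4620. Dividing through by -20 gives the monic gcd u^3 - 15u^2 + 23u + 231.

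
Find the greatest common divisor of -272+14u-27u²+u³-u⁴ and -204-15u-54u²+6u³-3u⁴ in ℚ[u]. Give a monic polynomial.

17-3u+u²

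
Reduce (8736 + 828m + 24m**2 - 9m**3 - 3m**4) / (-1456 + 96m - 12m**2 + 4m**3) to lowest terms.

Euclidean algorithm in ℚ[m]:
  -3m**4 - 9m**3 + 24m**2 + 828m + 8736 = (-(3/4)m - 9/2)(4m**3 - 12m**2 + 96m - 1456) + (42m**2 + 168m + 2184)
  4m**3 - 12m**2 + 96m - 1456 = ((2/21)m - 2/3)(42m**2 + 168m + 2184) + (0)
Last nonzero remainder: 42m**2 + 168m + 2184. Dividing through by 42 gives the monic gcd m**2 + 4m + 52.
Cancel m**2 + 4m + 52 from numerator and denominator to get the reduced form.

(168 + 3m - 3m**2)/(-28 + 4m)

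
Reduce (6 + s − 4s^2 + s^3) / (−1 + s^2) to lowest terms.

Repeated division with remainder:
  s^3 − 4s^2 + s + 6 = (s − 4)(s^2 − 1) + (2s + 2)
  s^2 − 1 = ((1/2)s − 1/2)(2s + 2) + (0)
Last nonzero remainder: 2s + 2. Dividing through by 2 gives the monic gcd s + 1.
Cancel s + 1 from numerator and denominator to get the reduced form.

(6 − 5s + s^2)/(−1 + s)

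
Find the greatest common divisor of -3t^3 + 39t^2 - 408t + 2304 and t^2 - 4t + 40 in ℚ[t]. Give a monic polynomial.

1

Apply the Euclidean algorithm:
  -3t^3 + 39t^2 - 408t + 2304 = (-3t + 27)(t^2 - 4t + 40) + (-180t + 1224)
  t^2 - 4t + 40 = (-(1/180)t - 7/450)(-180t + 1224) + (1476/25)
  -180t + 1224 = (-(125/41)t + 850/41)(1476/25) + (0)
The last nonzero remainder is the constant 1476/25, so the polynomials are coprime and gcd = 1.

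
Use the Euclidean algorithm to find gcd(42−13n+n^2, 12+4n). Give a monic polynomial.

1

By polynomial division,
  n^2−13n+42 = ((1/4)n−4)(4n+12) + (90)
  4n+12 = ((2/45)n+2/15)(90) + (0)
The last nonzero remainder is the constant 90, so the polynomials are coprime and gcd = 1.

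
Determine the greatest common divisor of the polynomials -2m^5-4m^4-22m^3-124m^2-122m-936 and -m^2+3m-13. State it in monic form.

m^2-3m+13

Repeated division with remainder:
  -2m^5-4m^4-22m^3-124m^2-122m-936 = (2m^3+10m^2+26m+72)(-m^2+3m-13) + (0)
Last nonzero remainder: -m^2+3m-13. Dividing through by -1 gives the monic gcd m^2-3m+13.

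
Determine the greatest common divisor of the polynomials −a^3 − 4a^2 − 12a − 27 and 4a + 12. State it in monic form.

a + 3

Repeated division with remainder:
  −a^3 − 4a^2 − 12a − 27 = (−(1/4)a^2 − (1/4)a − 9/4)(4a + 12) + (0)
Last nonzero remainder: 4a + 12. Dividing through by 4 gives the monic gcd a + 3.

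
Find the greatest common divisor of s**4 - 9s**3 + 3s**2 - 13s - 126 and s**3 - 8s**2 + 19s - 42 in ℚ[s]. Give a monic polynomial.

s**2 - 2s + 7

Repeated division with remainder:
  s**4 - 9s**3 + 3s**2 - 13s - 126 = (s - 1)(s**3 - 8s**2 + 19s - 42) + (-24s**2 + 48s - 168)
  s**3 - 8s**2 + 19s - 42 = (-(1/24)s + 1/4)(-24s**2 + 48s - 168) + (0)
Last nonzero remainder: -24s**2 + 48s - 168. Dividing through by -24 gives the monic gcd s**2 - 2s + 7.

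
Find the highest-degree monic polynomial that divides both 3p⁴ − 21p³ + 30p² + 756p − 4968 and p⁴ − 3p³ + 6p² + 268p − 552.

p³ − p² + 4p + 276

Apply the Euclidean algorithm:
  3p⁴ − 21p³ + 30p² + 756p − 4968 = (3)(p⁴ − 3p³ + 6p² + 268p − 552) + (−12p³ + 12p² − 48p − 3312)
  p⁴ − 3p³ + 6p² + 268p − 552 = (−(1/12)p + 1/6)(−12p³ + 12p² − 48p − 3312) + (0)
Last nonzero remainder: −12p³ + 12p² − 48p − 3312. Dividing through by −12 gives the monic gcd p³ − p² + 4p + 276.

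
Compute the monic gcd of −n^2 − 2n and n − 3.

By polynomial division,
  −n^2 − 2n = (−n − 5)(n − 3) + (−15)
  n − 3 = (−(1/15)n + 1/5)(−15) + (0)
The last nonzero remainder is the constant −15, so the polynomials are coprime and gcd = 1.

1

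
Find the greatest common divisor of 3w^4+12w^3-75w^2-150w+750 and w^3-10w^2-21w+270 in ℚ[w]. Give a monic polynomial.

Euclidean algorithm in ℚ[w]:
  3w^4+12w^3-75w^2-150w+750 = (3w+42)(w^3-10w^2-21w+270) + (408w^2-78w-10590)
  w^3-10w^2-21w+270 = ((1/408)w-667/27744)(408w^2-78w-10590) + ((14245/4624)w+71225/4624)
  408w^2-78w-10590 = ((1886592/14245)w-9793632/14245)((14245/4624)w+71225/4624) + (0)
Last nonzero remainder: (14245/4624)w+71225/4624. Dividing through by 14245/4624 gives the monic gcd w+5.

w+5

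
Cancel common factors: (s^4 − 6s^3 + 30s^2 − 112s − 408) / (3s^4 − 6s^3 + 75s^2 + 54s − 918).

Apply the Euclidean algorithm:
  s^4 − 6s^3 + 30s^2 − 112s − 408 = (1/3)(3s^4 − 6s^3 + 75s^2 + 54s − 918) + (−4s^3 + 5s^2 − 130s − 102)
  3s^4 − 6s^3 + 75s^2 + 54s − 918 = (−(3/4)s + 9/16)(−4s^3 + 5s^2 − 130s − 102) + (−(405/16)s^2 + (405/8)s − 6885/8)
  −4s^3 + 5s^2 − 130s − 102 = ((64/405)s + 16/135)(−(405/16)s^2 + (405/8)s − 6885/8) + (0)
Last nonzero remainder: −(405/16)s^2 + (405/8)s − 6885/8. Dividing through by −405/16 gives the monic gcd s^2 − 2s + 34.
Cancel s^2 − 2s + 34 from numerator and denominator to get the reduced form.

(s^2 − 4s − 12)/(3s^2 − 27)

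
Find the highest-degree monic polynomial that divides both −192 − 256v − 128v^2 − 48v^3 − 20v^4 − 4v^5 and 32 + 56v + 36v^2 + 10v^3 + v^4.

8 + 12v + 6v^2 + v^3

Euclidean algorithm in ℚ[v]:
  −4v^5 − 20v^4 − 48v^3 − 128v^2 − 256v − 192 = (−4v + 20)(v^4 + 10v^3 + 36v^2 + 56v + 32) + (−104v^3 − 624v^2 − 1248v − 832)
  v^4 + 10v^3 + 36v^2 + 56v + 32 = (−(1/104)v − 1/26)(−104v^3 − 624v^2 − 1248v − 832) + (0)
Last nonzero remainder: −104v^3 − 624v^2 − 1248v − 832. Dividing through by −104 gives the monic gcd v^3 + 6v^2 + 12v + 8.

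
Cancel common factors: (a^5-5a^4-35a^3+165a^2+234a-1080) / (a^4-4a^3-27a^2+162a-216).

Repeated division with remainder:
  a^5-5a^4-35a^3+165a^2+234a-1080 = (a-1)(a^4-4a^3-27a^2+162a-216) + (-12a^3-24a^2+612a-1296)
  a^4-4a^3-27a^2+162a-216 = (-(1/12)a+1/2)(-12a^3-24a^2+612a-1296) + (36a^2-252a+432)
  -12a^3-24a^2+612a-1296 = (-(1/3)a-3)(36a^2-252a+432) + (0)
Last nonzero remainder: 36a^2-252a+432. Dividing through by 36 gives the monic gcd a^2-7a+12.
Cancel a^2-7a+12 from numerator and denominator to get the reduced form.

(a^3+2a^2-33a-90)/(a^2+3a-18)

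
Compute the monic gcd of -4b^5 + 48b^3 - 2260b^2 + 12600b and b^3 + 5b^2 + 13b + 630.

By polynomial division,
  -4b^5 + 48b^3 - 2260b^2 + 12600b = (-4b^2 + 20b)(b^3 + 5b^2 + 13b + 630) + (0)
The last nonzero remainder b^3 + 5b^2 + 13b + 630 is already monic.

b^3 + 5b^2 + 13b + 630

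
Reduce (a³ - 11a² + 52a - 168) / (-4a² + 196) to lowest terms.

By polynomial division,
  a³ - 11a² + 52a - 168 = (-(1/4)a + 11/4)(-4a² + 196) + (101a - 707)
  -4a² + 196 = (-(4/101)a - 28/101)(101a - 707) + (0)
Last nonzero remainder: 101a - 707. Dividing through by 101 gives the monic gcd a - 7.
Cancel a - 7 from numerator and denominator to get the reduced form.

(-a² + 4a - 24)/(4a + 28)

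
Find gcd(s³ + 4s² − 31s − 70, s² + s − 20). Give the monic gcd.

1

By polynomial division,
  s³ + 4s² − 31s − 70 = (s + 3)(s² + s − 20) + (−14s − 10)
  s² + s − 20 = (−(1/14)s − 1/49)(−14s − 10) + (−990/49)
  −14s − 10 = ((343/495)s + 49/99)(−990/49) + (0)
The last nonzero remainder is the constant −990/49, so the polynomials are coprime and gcd = 1.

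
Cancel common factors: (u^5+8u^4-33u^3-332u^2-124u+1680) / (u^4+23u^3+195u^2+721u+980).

(u^2-8u+12)/(u+7)

Apply the Euclidean algorithm:
  u^5+8u^4-33u^3-332u^2-124u+1680 = (u-15)(u^4+23u^3+195u^2+721u+980) + (117u^3+1872u^2+9711u+16380)
  u^4+23u^3+195u^2+721u+980 = ((1/117)u+7/117)(117u^3+1872u^2+9711u+16380) + (0)
Last nonzero remainder: 117u^3+1872u^2+9711u+16380. Dividing through by 117 gives the monic gcd u^3+16u^2+83u+140.
Cancel u^3+16u^2+83u+140 from numerator and denominator to get the reduced form.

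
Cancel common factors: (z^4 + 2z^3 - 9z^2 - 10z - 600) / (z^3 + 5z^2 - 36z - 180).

Apply the Euclidean algorithm:
  z^4 + 2z^3 - 9z^2 - 10z - 600 = (z - 3)(z^3 + 5z^2 - 36z - 180) + (42z^2 + 62z - 1140)
  z^3 + 5z^2 - 36z - 180 = ((1/42)z + 37/441)(42z^2 + 62z - 1140) + (-(6200/441)z - 12400/147)
  42z^2 + 62z - 1140 = (-(9261/3100)z + 8379/620)(-(6200/441)z - 12400/147) + (0)
Last nonzero remainder: -(6200/441)z - 12400/147. Dividing through by -6200/441 gives the monic gcd z + 6.
Cancel z + 6 from numerator and denominator to get the reduced form.

(z^3 - 4z^2 + 15z - 100)/(z^2 - z - 30)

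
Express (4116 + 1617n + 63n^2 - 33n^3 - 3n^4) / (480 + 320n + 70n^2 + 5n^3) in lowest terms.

(1029 + 147n - 21n^2 - 3n^3)/(120 + 50n + 5n^2)

Euclidean algorithm in ℚ[n]:
  -3n^4 - 33n^3 + 63n^2 + 1617n + 4116 = (-(3/5)n + 9/5)(5n^3 + 70n^2 + 320n + 480) + (129n^2 + 1329n + 3252)
  5n^3 + 70n^2 + 320n + 480 = ((5/129)n + 265/1849)(129n^2 + 1329n + 3252) + ((6435/1849)n + 25740/1849)
  129n^2 + 1329n + 3252 = ((79507/2145)n + 501079/2145)((6435/1849)n + 25740/1849) + (0)
Last nonzero remainder: (6435/1849)n + 25740/1849. Dividing through by 6435/1849 gives the monic gcd n + 4.
Cancel n + 4 from numerator and denominator to get the reduced form.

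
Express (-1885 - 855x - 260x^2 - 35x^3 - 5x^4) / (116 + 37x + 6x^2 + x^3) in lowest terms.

By polynomial division,
  -5x^4 - 35x^3 - 260x^2 - 855x - 1885 = (-5x - 5)(x^3 + 6x^2 + 37x + 116) + (-45x^2 - 90x - 1305)
  x^3 + 6x^2 + 37x + 116 = (-(1/45)x - 4/45)(-45x^2 - 90x - 1305) + (0)
Last nonzero remainder: -45x^2 - 90x - 1305. Dividing through by -45 gives the monic gcd x^2 + 2x + 29.
Cancel x^2 + 2x + 29 from numerator and denominator to get the reduced form.

(-65 - 25x - 5x^2)/(4 + x)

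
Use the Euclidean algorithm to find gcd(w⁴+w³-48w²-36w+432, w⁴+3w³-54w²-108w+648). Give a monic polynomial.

By polynomial division,
  w⁴+w³-48w²-36w+432 = (w⁴+3w³-54w²-108w+648) + (-2w³+6w²+72w-216)
  w⁴+3w³-54w²-108w+648 = (-(1/2)w-3)(-2w³+6w²+72w-216) + (0)
Last nonzero remainder: -2w³+6w²+72w-216. Dividing through by -2 gives the monic gcd w³-3w²-36w+108.

w³-3w²-36w+108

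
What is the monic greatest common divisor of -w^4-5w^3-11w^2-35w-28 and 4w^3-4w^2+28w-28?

w^2+7

Euclidean algorithm in ℚ[w]:
  -w^4-5w^3-11w^2-35w-28 = (-(1/4)w-3/2)(4w^3-4w^2+28w-28) + (-10w^2-70)
  4w^3-4w^2+28w-28 = (-(2/5)w+2/5)(-10w^2-70) + (0)
Last nonzero remainder: -10w^2-70. Dividing through by -10 gives the monic gcd w^2+7.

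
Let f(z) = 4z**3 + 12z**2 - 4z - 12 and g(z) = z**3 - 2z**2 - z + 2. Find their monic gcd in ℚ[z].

By polynomial division,
  4z**3 + 12z**2 - 4z - 12 = (4)(z**3 - 2z**2 - z + 2) + (20z**2 - 20)
  z**3 - 2z**2 - z + 2 = ((1/20)z - 1/10)(20z**2 - 20) + (0)
Last nonzero remainder: 20z**2 - 20. Dividing through by 20 gives the monic gcd z**2 - 1.

z**2 - 1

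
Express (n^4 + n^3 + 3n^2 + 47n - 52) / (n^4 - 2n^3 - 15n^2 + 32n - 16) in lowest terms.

(n^2 - 2n + 13)/(n^2 - 5n + 4)

Euclidean algorithm in ℚ[n]:
  n^4 + n^3 + 3n^2 + 47n - 52 = (n^4 - 2n^3 - 15n^2 + 32n - 16) + (3n^3 + 18n^2 + 15n - 36)
  n^4 - 2n^3 - 15n^2 + 32n - 16 = ((1/3)n - 8/3)(3n^3 + 18n^2 + 15n - 36) + (28n^2 + 84n - 112)
  3n^3 + 18n^2 + 15n - 36 = ((3/28)n + 9/28)(28n^2 + 84n - 112) + (0)
Last nonzero remainder: 28n^2 + 84n - 112. Dividing through by 28 gives the monic gcd n^2 + 3n - 4.
Cancel n^2 + 3n - 4 from numerator and denominator to get the reduced form.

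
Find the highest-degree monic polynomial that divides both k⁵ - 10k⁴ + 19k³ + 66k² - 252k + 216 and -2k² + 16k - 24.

Apply the Euclidean algorithm:
  k⁵ - 10k⁴ + 19k³ + 66k² - 252k + 216 = (-(1/2)k³ + k² + (9/2)k - 9)(-2k² + 16k - 24) + (0)
Last nonzero remainder: -2k² + 16k - 24. Dividing through by -2 gives the monic gcd k² - 8k + 12.

k² - 8k + 12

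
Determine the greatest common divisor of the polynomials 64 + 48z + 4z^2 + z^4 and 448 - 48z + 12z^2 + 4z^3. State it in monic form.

Repeated division with remainder:
  z^4 + 4z^2 + 48z + 64 = ((1/4)z - 3/4)(4z^3 + 12z^2 - 48z + 448) + (25z^2 - 100z + 400)
  4z^3 + 12z^2 - 48z + 448 = ((4/25)z + 28/25)(25z^2 - 100z + 400) + (0)
Last nonzero remainder: 25z^2 - 100z + 400. Dividing through by 25 gives the monic gcd z^2 - 4z + 16.

16 - 4z + z^2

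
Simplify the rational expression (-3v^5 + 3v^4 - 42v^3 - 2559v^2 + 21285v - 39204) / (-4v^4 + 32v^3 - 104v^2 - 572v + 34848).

(3v^3 + 12v^2 - 195v + 396)/(4v^2 - 12v - 352)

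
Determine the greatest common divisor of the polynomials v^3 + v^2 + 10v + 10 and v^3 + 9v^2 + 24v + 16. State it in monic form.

v + 1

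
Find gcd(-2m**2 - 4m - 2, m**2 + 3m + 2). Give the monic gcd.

m + 1

By polynomial division,
  -2m**2 - 4m - 2 = (-2)(m**2 + 3m + 2) + (2m + 2)
  m**2 + 3m + 2 = ((1/2)m + 1)(2m + 2) + (0)
Last nonzero remainder: 2m + 2. Dividing through by 2 gives the monic gcd m + 1.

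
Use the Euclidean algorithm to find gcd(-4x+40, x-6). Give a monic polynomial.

1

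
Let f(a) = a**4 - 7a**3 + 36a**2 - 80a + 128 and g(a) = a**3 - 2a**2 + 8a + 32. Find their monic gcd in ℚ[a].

a**2 - 4a + 16

Repeated division with remainder:
  a**4 - 7a**3 + 36a**2 - 80a + 128 = (a - 5)(a**3 - 2a**2 + 8a + 32) + (18a**2 - 72a + 288)
  a**3 - 2a**2 + 8a + 32 = ((1/18)a + 1/9)(18a**2 - 72a + 288) + (0)
Last nonzero remainder: 18a**2 - 72a + 288. Dividing through by 18 gives the monic gcd a**2 - 4a + 16.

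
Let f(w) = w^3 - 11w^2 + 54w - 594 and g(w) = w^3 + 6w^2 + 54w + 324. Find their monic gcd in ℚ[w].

w^2 + 54

By polynomial division,
  w^3 - 11w^2 + 54w - 594 = (w^3 + 6w^2 + 54w + 324) + (-17w^2 - 918)
  w^3 + 6w^2 + 54w + 324 = (-(1/17)w - 6/17)(-17w^2 - 918) + (0)
Last nonzero remainder: -17w^2 - 918. Dividing through by -17 gives the monic gcd w^2 + 54.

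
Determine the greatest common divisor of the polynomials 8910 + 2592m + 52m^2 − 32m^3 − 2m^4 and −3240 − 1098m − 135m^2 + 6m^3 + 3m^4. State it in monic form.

−45 − 4m + m^2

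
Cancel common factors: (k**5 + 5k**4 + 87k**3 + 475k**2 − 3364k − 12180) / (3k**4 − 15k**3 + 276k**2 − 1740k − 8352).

(k**2 + 2k − 35)/(3k − 24)

Apply the Euclidean algorithm:
  k**5 + 5k**4 + 87k**3 + 475k**2 − 3364k − 12180 = ((1/3)k + 10/3)(3k**4 − 15k**3 + 276k**2 − 1740k − 8352) + (45k**3 + 135k**2 + 5220k + 15660)
  3k**4 − 15k**3 + 276k**2 − 1740k − 8352 = ((1/15)k − 8/15)(45k**3 + 135k**2 + 5220k + 15660) + (0)
Last nonzero remainder: 45k**3 + 135k**2 + 5220k + 15660. Dividing through by 45 gives the monic gcd k**3 + 3k**2 + 116k + 348.
Cancel k**3 + 3k**2 + 116k + 348 from numerator and denominator to get the reduced form.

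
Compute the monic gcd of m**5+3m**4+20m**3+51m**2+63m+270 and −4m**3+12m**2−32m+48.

By polynomial division,
  m**5+3m**4+20m**3+51m**2+63m+270 = (−(1/4)m**2−(3/2)m−15/2)(−4m**3+12m**2−32m+48) + (105m**2−105m+630)
  −4m**3+12m**2−32m+48 = (−(4/105)m+8/105)(105m**2−105m+630) + (0)
Last nonzero remainder: 105m**2−105m+630. Dividing through by 105 gives the monic gcd m**2−m+6.

m**2−m+6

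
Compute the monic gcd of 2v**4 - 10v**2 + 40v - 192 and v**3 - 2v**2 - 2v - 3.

v - 3

By polynomial division,
  2v**4 - 10v**2 + 40v - 192 = (2v + 4)(v**3 - 2v**2 - 2v - 3) + (2v**2 + 54v - 180)
  v**3 - 2v**2 - 2v - 3 = ((1/2)v - 29/2)(2v**2 + 54v - 180) + (871v - 2613)
  2v**2 + 54v - 180 = ((2/871)v + 60/871)(871v - 2613) + (0)
Last nonzero remainder: 871v - 2613. Dividing through by 871 gives the monic gcd v - 3.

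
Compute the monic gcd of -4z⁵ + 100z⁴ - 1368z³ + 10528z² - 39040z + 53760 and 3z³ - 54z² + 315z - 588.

z² - 11z + 28

Euclidean algorithm in ℚ[z]:
  -4z⁵ + 100z⁴ - 1368z³ + 10528z² - 39040z + 53760 = (-(4/3)z² + (28/3)z - 148)(3z³ - 54z² + 315z - 588) + (-1188z² + 13068z - 33264)
  3z³ - 54z² + 315z - 588 = (-(1/396)z + 7/396)(-1188z² + 13068z - 33264) + (0)
Last nonzero remainder: -1188z² + 13068z - 33264. Dividing through by -1188 gives the monic gcd z² - 11z + 28.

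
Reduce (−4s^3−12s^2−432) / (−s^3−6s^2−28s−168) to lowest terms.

By polynomial division,
  −4s^3−12s^2−432 = (4)(−s^3−6s^2−28s−168) + (12s^2+112s+240)
  −s^3−6s^2−28s−168 = (−(1/12)s+5/18)(12s^2+112s+240) + (−(352/9)s−704/3)
  12s^2+112s+240 = (−(27/88)s−45/44)(−(352/9)s−704/3) + (0)
Last nonzero remainder: −(352/9)s−704/3. Dividing through by −352/9 gives the monic gcd s+6.
Cancel s+6 from numerator and denominator to get the reduced form.

(4s^2−12s+72)/(s^2+28)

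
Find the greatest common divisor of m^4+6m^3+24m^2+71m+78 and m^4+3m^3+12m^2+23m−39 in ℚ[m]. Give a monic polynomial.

m^3+4m^2+16m+39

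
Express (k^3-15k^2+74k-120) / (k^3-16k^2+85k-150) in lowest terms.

(k-4)/(k-5)

Repeated division with remainder:
  k^3-15k^2+74k-120 = (k^3-16k^2+85k-150) + (k^2-11k+30)
  k^3-16k^2+85k-150 = (k-5)(k^2-11k+30) + (0)
The last nonzero remainder k^2-11k+30 is already monic.
Cancel k^2-11k+30 from numerator and denominator to get the reduced form.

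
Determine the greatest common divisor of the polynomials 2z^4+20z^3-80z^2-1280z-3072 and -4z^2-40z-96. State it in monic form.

Euclidean algorithm in ℚ[z]:
  2z^4+20z^3-80z^2-1280z-3072 = (-(1/2)z^2+32)(-4z^2-40z-96) + (0)
Last nonzero remainder: -4z^2-40z-96. Dividing through by -4 gives the monic gcd z^2+10z+24.

z^2+10z+24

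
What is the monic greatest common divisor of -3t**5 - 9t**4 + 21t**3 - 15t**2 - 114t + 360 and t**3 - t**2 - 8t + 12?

t**2 + t - 6

By polynomial division,
  -3t**5 - 9t**4 + 21t**3 - 15t**2 - 114t + 360 = (-3t**2 - 12t - 15)(t**3 - t**2 - 8t + 12) + (-90t**2 - 90t + 540)
  t**3 - t**2 - 8t + 12 = (-(1/90)t + 1/45)(-90t**2 - 90t + 540) + (0)
Last nonzero remainder: -90t**2 - 90t + 540. Dividing through by -90 gives the monic gcd t**2 + t - 6.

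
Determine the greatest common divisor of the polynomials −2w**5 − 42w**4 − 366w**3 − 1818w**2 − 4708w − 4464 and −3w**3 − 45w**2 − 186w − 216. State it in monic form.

By polynomial division,
  −2w**5 − 42w**4 − 366w**3 − 1818w**2 − 4708w − 4464 = ((2/3)w**2 + 4w + 62/3)(−3w**3 − 45w**2 − 186w − 216) + (0)
Last nonzero remainder: −3w**3 − 45w**2 − 186w − 216. Dividing through by −3 gives the monic gcd w**3 + 15w**2 + 62w + 72.

w**3 + 15w**2 + 62w + 72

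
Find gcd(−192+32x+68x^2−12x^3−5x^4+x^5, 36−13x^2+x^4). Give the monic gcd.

Repeated division with remainder:
  x^5−5x^4−12x^3+68x^2+32x−192 = (x−5)(x^4−13x^2+36) + (x^3+3x^2−4x−12)
  x^4−13x^2+36 = (x−3)(x^3+3x^2−4x−12) + (0)
The last nonzero remainder x^3+3x^2−4x−12 is already monic.

−12−4x+3x^2+x^3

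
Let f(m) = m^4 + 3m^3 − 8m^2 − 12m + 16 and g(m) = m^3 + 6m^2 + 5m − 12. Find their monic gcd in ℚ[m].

Repeated division with remainder:
  m^4 + 3m^3 − 8m^2 − 12m + 16 = (m − 3)(m^3 + 6m^2 + 5m − 12) + (5m^2 + 15m − 20)
  m^3 + 6m^2 + 5m − 12 = ((1/5)m + 3/5)(5m^2 + 15m − 20) + (0)
Last nonzero remainder: 5m^2 + 15m − 20. Dividing through by 5 gives the monic gcd m^2 + 3m − 4.

m^2 + 3m − 4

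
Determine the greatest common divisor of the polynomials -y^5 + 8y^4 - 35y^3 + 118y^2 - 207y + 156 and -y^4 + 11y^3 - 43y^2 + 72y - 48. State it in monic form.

Apply the Euclidean algorithm:
  -y^5 + 8y^4 - 35y^3 + 118y^2 - 207y + 156 = (y + 3)(-y^4 + 11y^3 - 43y^2 + 72y - 48) + (-25y^3 + 175y^2 - 375y + 300)
  -y^4 + 11y^3 - 43y^2 + 72y - 48 = ((1/25)y - 4/25)(-25y^3 + 175y^2 - 375y + 300) + (0)
Last nonzero remainder: -25y^3 + 175y^2 - 375y + 300. Dividing through by -25 gives the monic gcd y^3 - 7y^2 + 15y - 12.

y^3 - 7y^2 + 15y - 12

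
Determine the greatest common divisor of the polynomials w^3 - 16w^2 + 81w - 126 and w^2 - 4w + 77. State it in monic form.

1

Euclidean algorithm in ℚ[w]:
  w^3 - 16w^2 + 81w - 126 = (w - 12)(w^2 - 4w + 77) + (-44w + 798)
  w^2 - 4w + 77 = (-(1/44)w - 311/968)(-44w + 798) + (161357/484)
  -44w + 798 = (-(21296/161357)w + 55176/23051)(161357/484) + (0)
The last nonzero remainder is the constant 161357/484, so the polynomials are coprime and gcd = 1.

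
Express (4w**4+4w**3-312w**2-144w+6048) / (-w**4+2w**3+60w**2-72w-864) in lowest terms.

(-4w-28)/(w+4)

Euclidean algorithm in ℚ[w]:
  4w**4+4w**3-312w**2-144w+6048 = (-4)(-w**4+2w**3+60w**2-72w-864) + (12w**3-72w**2-432w+2592)
  -w**4+2w**3+60w**2-72w-864 = (-(1/12)w-1/3)(12w**3-72w**2-432w+2592) + (0)
Last nonzero remainder: 12w**3-72w**2-432w+2592. Dividing through by 12 gives the monic gcd w**3-6w**2-36w+216.
Cancel w**3-6w**2-36w+216 from numerator and denominator to get the reduced form.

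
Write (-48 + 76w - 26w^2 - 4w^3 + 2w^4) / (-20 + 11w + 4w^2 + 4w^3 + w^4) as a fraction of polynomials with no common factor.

Repeated division with remainder:
  2w^4 - 4w^3 - 26w^2 + 76w - 48 = (2)(w^4 + 4w^3 + 4w^2 + 11w - 20) + (-12w^3 - 34w^2 + 54w - 8)
  w^4 + 4w^3 + 4w^2 + 11w - 20 = (-(1/12)w - 7/72)(-12w^3 - 34w^2 + 54w - 8) + ((187/36)w^2 + (187/12)w - 187/9)
  -12w^3 - 34w^2 + 54w - 8 = (-(432/187)w + 72/187)((187/36)w^2 + (187/12)w - 187/9) + (0)
Last nonzero remainder: (187/36)w^2 + (187/12)w - 187/9. Dividing through by 187/36 gives the monic gcd w^2 + 3w - 4.
Cancel w^2 + 3w - 4 from numerator and denominator to get the reduced form.

(12 - 10w + 2w^2)/(5 + w + w^2)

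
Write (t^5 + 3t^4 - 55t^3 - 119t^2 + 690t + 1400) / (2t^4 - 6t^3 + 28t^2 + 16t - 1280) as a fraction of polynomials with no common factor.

(t^3 + 4t^2 - 31t - 70)/(2t^2 - 4t + 64)

Apply the Euclidean algorithm:
  t^5 + 3t^4 - 55t^3 - 119t^2 + 690t + 1400 = ((1/2)t + 3)(2t^4 - 6t^3 + 28t^2 + 16t - 1280) + (-51t^3 - 211t^2 + 1282t + 5240)
  2t^4 - 6t^3 + 28t^2 + 16t - 1280 = (-(2/51)t + 728/2601)(-51t^3 - 211t^2 + 1282t + 5240) + ((357200/2601)t^2 - (357200/2601)t - 7144000/2601)
  -51t^3 - 211t^2 + 1282t + 5240 = (-(132651/357200)t - 340731/178600)((357200/2601)t^2 - (357200/2601)t - 7144000/2601) + (0)
Last nonzero remainder: (357200/2601)t^2 - (357200/2601)t - 7144000/2601. Dividing through by 357200/2601 gives the monic gcd t^2 - t - 20.
Cancel t^2 - t - 20 from numerator and denominator to get the reduced form.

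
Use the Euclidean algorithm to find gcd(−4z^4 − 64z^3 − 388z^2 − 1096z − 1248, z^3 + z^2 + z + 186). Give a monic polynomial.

Apply the Euclidean algorithm:
  −4z^4 − 64z^3 − 388z^2 − 1096z − 1248 = (−4z − 60)(z^3 + z^2 + z + 186) + (−324z^2 − 292z + 9912)
  z^3 + z^2 + z + 186 = (−(1/324)z − 2/6561)(−324z^2 − 292z + 9912) + ((206695/6561)z + 413390/2187)
  −324z^2 − 292z + 9912 = (−(2125764/206695)z + 10838772/206695)((206695/6561)z + 413390/2187) + (0)
Last nonzero remainder: (206695/6561)z + 413390/2187. Dividing through by 206695/6561 gives the monic gcd z + 6.

z + 6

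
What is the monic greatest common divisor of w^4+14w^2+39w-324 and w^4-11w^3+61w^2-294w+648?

w^2-w+27

Euclidean algorithm in ℚ[w]:
  w^4+14w^2+39w-324 = (w^4-11w^3+61w^2-294w+648) + (11w^3-47w^2+333w-972)
  w^4-11w^3+61w^2-294w+648 = ((1/11)w-74/121)(11w^3-47w^2+333w-972) + ((240/121)w^2-(240/121)w+6480/121)
  11w^3-47w^2+333w-972 = ((1331/240)w-363/20)((240/121)w^2-(240/121)w+6480/121) + (0)
Last nonzero remainder: (240/121)w^2-(240/121)w+6480/121. Dividing through by 240/121 gives the monic gcd w^2-w+27.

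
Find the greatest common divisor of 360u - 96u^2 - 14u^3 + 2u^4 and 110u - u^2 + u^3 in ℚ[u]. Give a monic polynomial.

Euclidean algorithm in ℚ[u]:
  2u^4 - 14u^3 - 96u^2 + 360u = (2u - 12)(u^3 - u^2 + 110u) + (-328u^2 + 1680u)
  u^3 - u^2 + 110u = (-(1/328)u - 169/13448)(-328u^2 + 1680u) + ((220400/1681)u)
  -328u^2 + 1680u = (-(68921/27550)u + 35301/2755)((220400/1681)u) + (0)
Last nonzero remainder: (220400/1681)u. Dividing through by 220400/1681 gives the monic gcd u.

u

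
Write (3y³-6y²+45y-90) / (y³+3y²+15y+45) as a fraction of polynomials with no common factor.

(3y-6)/(y+3)

By polynomial division,
  3y³-6y²+45y-90 = (3)(y³+3y²+15y+45) + (-15y²-225)
  y³+3y²+15y+45 = (-(1/15)y-1/5)(-15y²-225) + (0)
Last nonzero remainder: -15y²-225. Dividing through by -15 gives the monic gcd y²+15.
Cancel y²+15 from numerator and denominator to get the reduced form.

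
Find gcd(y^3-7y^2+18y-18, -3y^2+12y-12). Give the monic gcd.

1

By polynomial division,
  y^3-7y^2+18y-18 = (-(1/3)y+1)(-3y^2+12y-12) + (2y-6)
  -3y^2+12y-12 = (-(3/2)y+3/2)(2y-6) + (-3)
  2y-6 = (-(2/3)y+2)(-3) + (0)
The last nonzero remainder is the constant -3, so the polynomials are coprime and gcd = 1.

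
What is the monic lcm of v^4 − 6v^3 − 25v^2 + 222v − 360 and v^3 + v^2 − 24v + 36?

v^5 − 8v^4 − 13v^3 + 272v^2 − 804v + 720

Repeated division with remainder:
  v^4 − 6v^3 − 25v^2 + 222v − 360 = (v − 7)(v^3 + v^2 − 24v + 36) + (6v^2 + 18v − 108)
  v^3 + v^2 − 24v + 36 = ((1/6)v − 1/3)(6v^2 + 18v − 108) + (0)
Last nonzero remainder: 6v^2 + 18v − 108. Dividing through by 6 gives the monic gcd v^2 + 3v − 18.
Then lcm(f, g) = f·g / gcd(f, g); expanding and making the result monic gives the answer.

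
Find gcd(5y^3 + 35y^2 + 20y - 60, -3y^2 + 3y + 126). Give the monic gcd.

y + 6

By polynomial division,
  5y^3 + 35y^2 + 20y - 60 = (-(5/3)y - 40/3)(-3y^2 + 3y + 126) + (270y + 1620)
  -3y^2 + 3y + 126 = (-(1/90)y + 7/90)(270y + 1620) + (0)
Last nonzero remainder: 270y + 1620. Dividing through by 270 gives the monic gcd y + 6.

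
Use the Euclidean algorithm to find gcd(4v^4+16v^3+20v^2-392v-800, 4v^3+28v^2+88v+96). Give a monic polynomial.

Euclidean algorithm in ℚ[v]:
  4v^4+16v^3+20v^2-392v-800 = (v-3)(4v^3+28v^2+88v+96) + (16v^2-224v-512)
  4v^3+28v^2+88v+96 = ((1/4)v+21/4)(16v^2-224v-512) + (1392v+2784)
  16v^2-224v-512 = ((1/87)v-16/87)(1392v+2784) + (0)
Last nonzero remainder: 1392v+2784. Dividing through by 1392 gives the monic gcd v+2.

v+2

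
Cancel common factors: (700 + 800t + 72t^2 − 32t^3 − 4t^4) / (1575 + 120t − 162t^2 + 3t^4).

(−20 − 24t − 4t^2)/(−45 − 6t + 3t^2)

Apply the Euclidean algorithm:
  −4t^4 − 32t^3 + 72t^2 + 800t + 700 = (−4/3)(3t^4 − 162t^2 + 120t + 1575) + (−32t^3 − 144t^2 + 960t + 2800)
  3t^4 − 162t^2 + 120t + 1575 = (−(3/32)t + 27/64)(−32t^3 − 144t^2 + 960t + 2800) + (−(45/4)t^2 − (45/2)t + 1575/4)
  −32t^3 − 144t^2 + 960t + 2800 = ((128/45)t + 64/9)(−(45/4)t^2 − (45/2)t + 1575/4) + (0)
Last nonzero remainder: −(45/4)t^2 − (45/2)t + 1575/4. Dividing through by −45/4 gives the monic gcd t^2 + 2t − 35.
Cancel t^2 + 2t − 35 from numerator and denominator to get the reduced form.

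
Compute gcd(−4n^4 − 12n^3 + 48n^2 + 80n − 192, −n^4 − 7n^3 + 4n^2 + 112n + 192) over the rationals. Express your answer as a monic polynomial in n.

Apply the Euclidean algorithm:
  −4n^4 − 12n^3 + 48n^2 + 80n − 192 = (4)(−n^4 − 7n^3 + 4n^2 + 112n + 192) + (16n^3 + 32n^2 − 368n − 960)
  −n^4 − 7n^3 + 4n^2 + 112n + 192 = (−(1/16)n − 5/16)(16n^3 + 32n^2 − 368n − 960) + (−9n^2 − 63n − 108)
  16n^3 + 32n^2 − 368n − 960 = (−(16/9)n + 80/9)(−9n^2 − 63n − 108) + (0)
Last nonzero remainder: −9n^2 − 63n − 108. Dividing through by −9 gives the monic gcd n^2 + 7n + 12.

n^2 + 7n + 12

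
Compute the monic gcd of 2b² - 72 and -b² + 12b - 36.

b - 6

Repeated division with remainder:
  2b² - 72 = (-2)(-b² + 12b - 36) + (24b - 144)
  -b² + 12b - 36 = (-(1/24)b + 1/4)(24b - 144) + (0)
Last nonzero remainder: 24b - 144. Dividing through by 24 gives the monic gcd b - 6.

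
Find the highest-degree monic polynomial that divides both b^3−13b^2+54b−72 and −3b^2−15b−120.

By polynomial division,
  b^3−13b^2+54b−72 = (−(1/3)b+6)(−3b^2−15b−120) + (104b+648)
  −3b^2−15b−120 = (−(3/104)b+6/169)(104b+648) + (−24168/169)
  104b+648 = (−(2197/3021)b−4563/1007)(−24168/169) + (0)
The last nonzero remainder is the constant −24168/169, so the polynomials are coprime and gcd = 1.

1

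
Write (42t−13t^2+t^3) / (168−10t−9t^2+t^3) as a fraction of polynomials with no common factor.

(t)/(4+t)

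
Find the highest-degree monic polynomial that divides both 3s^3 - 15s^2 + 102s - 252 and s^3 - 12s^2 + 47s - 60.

s - 3

Apply the Euclidean algorithm:
  3s^3 - 15s^2 + 102s - 252 = (3)(s^3 - 12s^2 + 47s - 60) + (21s^2 - 39s - 72)
  s^3 - 12s^2 + 47s - 60 = ((1/21)s - 71/147)(21s^2 - 39s - 72) + ((1548/49)s - 4644/49)
  21s^2 - 39s - 72 = ((343/516)s + 98/129)((1548/49)s - 4644/49) + (0)
Last nonzero remainder: (1548/49)s - 4644/49. Dividing through by 1548/49 gives the monic gcd s - 3.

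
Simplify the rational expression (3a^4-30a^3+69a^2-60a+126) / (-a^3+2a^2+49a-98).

(-3a^3+9a^2-6a+18)/(a^2+5a-14)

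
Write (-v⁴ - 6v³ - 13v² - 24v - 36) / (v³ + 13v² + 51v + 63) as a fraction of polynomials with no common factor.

(-v² - 4)/(v + 7)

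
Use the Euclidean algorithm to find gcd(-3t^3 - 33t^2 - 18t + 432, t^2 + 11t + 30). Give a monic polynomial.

Repeated division with remainder:
  -3t^3 - 33t^2 - 18t + 432 = (-3t)(t^2 + 11t + 30) + (72t + 432)
  t^2 + 11t + 30 = ((1/72)t + 5/72)(72t + 432) + (0)
Last nonzero remainder: 72t + 432. Dividing through by 72 gives the monic gcd t + 6.

t + 6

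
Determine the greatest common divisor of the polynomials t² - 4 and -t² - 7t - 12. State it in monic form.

1

By polynomial division,
  t² - 4 = (-1)(-t² - 7t - 12) + (-7t - 16)
  -t² - 7t - 12 = ((1/7)t + 33/49)(-7t - 16) + (-60/49)
  -7t - 16 = ((343/60)t + 196/15)(-60/49) + (0)
The last nonzero remainder is the constant -60/49, so the polynomials are coprime and gcd = 1.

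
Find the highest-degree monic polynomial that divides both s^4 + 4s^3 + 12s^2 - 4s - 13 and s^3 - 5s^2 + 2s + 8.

s + 1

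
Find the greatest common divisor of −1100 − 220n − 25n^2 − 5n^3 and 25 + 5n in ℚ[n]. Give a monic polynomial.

5 + n

Euclidean algorithm in ℚ[n]:
  −5n^3 − 25n^2 − 220n − 1100 = (−n^2 − 44)(5n + 25) + (0)
Last nonzero remainder: 5n + 25. Dividing through by 5 gives the monic gcd n + 5.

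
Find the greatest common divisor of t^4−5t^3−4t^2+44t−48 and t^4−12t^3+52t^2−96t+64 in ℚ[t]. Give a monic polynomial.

t^3−8t^2+20t−16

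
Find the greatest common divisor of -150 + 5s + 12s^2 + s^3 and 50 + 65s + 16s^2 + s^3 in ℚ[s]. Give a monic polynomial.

50 + 15s + s^2

Euclidean algorithm in ℚ[s]:
  s^3 + 12s^2 + 5s - 150 = (s^3 + 16s^2 + 65s + 50) + (-4s^2 - 60s - 200)
  s^3 + 16s^2 + 65s + 50 = (-(1/4)s - 1/4)(-4s^2 - 60s - 200) + (0)
Last nonzero remainder: -4s^2 - 60s - 200. Dividing through by -4 gives the monic gcd s^2 + 15s + 50.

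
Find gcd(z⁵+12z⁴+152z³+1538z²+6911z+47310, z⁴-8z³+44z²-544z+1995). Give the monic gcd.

z²+4z+57

Euclidean algorithm in ℚ[z]:
  z⁵+12z⁴+152z³+1538z²+6911z+47310 = (z+20)(z⁴-8z³+44z²-544z+1995) + (268z³+1202z²+15796z+7410)
  z⁴-8z³+44z²-544z+1995 = ((1/268)z-1673/35912)(268z³+1202z²+15796z+7410) + ((737205/17956)z²+(737205/4489)z+42020685/17956)
  268z³+1202z²+15796z+7410 = ((4812208/737205)z+466856/147441)((737205/17956)z²+(737205/4489)z+42020685/17956) + (0)
Last nonzero remainder: (737205/17956)z²+(737205/4489)z+42020685/17956. Dividing through by 737205/17956 gives the monic gcd z²+4z+57.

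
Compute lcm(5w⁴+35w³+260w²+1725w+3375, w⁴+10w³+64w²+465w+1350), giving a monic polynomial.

w⁵+13w⁴+94w³+657w²+2745w+4050

Apply the Euclidean algorithm:
  5w⁴+35w³+260w²+1725w+3375 = (5)(w⁴+10w³+64w²+465w+1350) + (-15w³-60w²-600w-3375)
  w⁴+10w³+64w²+465w+1350 = (-(1/15)w-2/5)(-15w³-60w²-600w-3375) + (0)
Last nonzero remainder: -15w³-60w²-600w-3375. Dividing through by -15 gives the monic gcd w³+4w²+40w+225.
Then lcm(f, g) = f·g / gcd(f, g); expanding and making the result monic gives the answer.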